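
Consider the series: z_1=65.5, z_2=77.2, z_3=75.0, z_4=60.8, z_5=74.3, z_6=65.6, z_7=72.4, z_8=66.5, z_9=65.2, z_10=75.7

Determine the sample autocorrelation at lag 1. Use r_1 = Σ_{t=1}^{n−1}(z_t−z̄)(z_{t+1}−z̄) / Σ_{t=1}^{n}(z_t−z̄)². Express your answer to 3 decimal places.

-0.447

Mean z̄ = (65.5 + 77.2 + 75.0 + 60.8 + 74.3 + 65.6 + 72.4 + 66.5 + 65.2 + 75.7)/10 = 69.8200
Numerator Σ_{t=1}^{9}(z_t−z̄)(z_{t+1}−z̄) = -130.9724
Denominator Σ(z_t−z̄)² = 292.7960
r_1 = -130.9724 / 292.7960 = -0.447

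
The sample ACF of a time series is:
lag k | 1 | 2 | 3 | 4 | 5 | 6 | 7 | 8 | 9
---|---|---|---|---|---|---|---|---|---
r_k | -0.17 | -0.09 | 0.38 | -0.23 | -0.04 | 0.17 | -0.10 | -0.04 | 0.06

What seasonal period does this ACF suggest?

3

The largest autocorrelation is r_3 = 0.38, with a weaker echo at lag 6 (0.17); the remaining lags stay at or below 0.06.
The dominant spike at lag 3 indicates a seasonal period of 3.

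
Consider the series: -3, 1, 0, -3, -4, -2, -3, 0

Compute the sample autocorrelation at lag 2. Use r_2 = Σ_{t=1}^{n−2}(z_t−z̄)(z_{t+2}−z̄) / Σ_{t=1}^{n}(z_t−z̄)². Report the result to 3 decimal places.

Mean z̄ = (-3 + 1 + 0 − 3 − 4 − 2 − 3 + 0)/8 = -1.7500
Numerator Σ_{t=1}^{6}(z_t−z̄)(z_{t+2}−z̄) = -6.8750
Denominator Σ(z_t−z̄)² = 23.5000
r_2 = -6.8750 / 23.5000 = -0.293

-0.293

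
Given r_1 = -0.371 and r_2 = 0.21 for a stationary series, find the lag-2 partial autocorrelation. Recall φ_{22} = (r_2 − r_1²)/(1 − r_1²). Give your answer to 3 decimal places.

0.084

φ_{22} = (r_2 − r_1²) / (1 − r_1²)
r_1² = (-0.371)² = 0.137641
Numerator = 0.21 − 0.1376 = 0.0724; denominator = 1 − 0.1376 = 0.8624
φ_{22} = 0.0724 / 0.8624 = 0.084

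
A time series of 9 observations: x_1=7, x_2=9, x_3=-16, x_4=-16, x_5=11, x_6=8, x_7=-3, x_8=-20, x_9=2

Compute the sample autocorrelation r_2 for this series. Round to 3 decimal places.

Mean x̄ = (7 + 9 − 16 − 16 + 11 + 8 − 3 − 20 + 2)/9 = -2.0000
Numerator Σ_{t=1}^{7}(x_t−x̄)(x_{t+2}−x̄) = -799.0000
Denominator Σ(x_t−x̄)² = 1204.0000
r_2 = -799.0000 / 1204.0000 = -0.664

-0.664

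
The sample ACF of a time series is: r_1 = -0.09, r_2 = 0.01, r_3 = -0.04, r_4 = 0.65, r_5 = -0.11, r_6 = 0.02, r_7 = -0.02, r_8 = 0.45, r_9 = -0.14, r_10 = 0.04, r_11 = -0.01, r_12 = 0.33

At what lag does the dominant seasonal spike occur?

The largest autocorrelation is r_4 = 0.65, with weaker echoes at lags 8 (0.45) and 12 (0.33); the remaining lags stay at or below 0.04.
The dominant spike at lag 4 indicates a seasonal period of 4.

4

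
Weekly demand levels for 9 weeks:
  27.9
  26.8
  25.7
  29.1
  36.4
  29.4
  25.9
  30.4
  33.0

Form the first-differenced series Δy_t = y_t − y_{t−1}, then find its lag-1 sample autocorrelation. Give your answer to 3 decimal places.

-0.073

First differences Δy: -1.1, -1.1, 3.4, 7.3, -7.0, -3.5, 4.5, 2.6
Mean of differences = 0.6375
Numerator Σ(Δy_t−Δȳ)(Δy_{t+1}−Δȳ) = -11.0614
Denominator Σ(Δy_t−Δȳ)² = 152.2788
r_1(Δy) = -11.0614 / 152.2788 = -0.073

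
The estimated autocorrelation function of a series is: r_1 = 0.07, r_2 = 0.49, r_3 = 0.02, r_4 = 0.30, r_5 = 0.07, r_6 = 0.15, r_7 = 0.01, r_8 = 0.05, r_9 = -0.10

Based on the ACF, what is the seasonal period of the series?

2

The largest autocorrelation is r_2 = 0.49, with weaker echoes at lags 4 (0.30) and 6 (0.15); the remaining lags stay at or below 0.07.
The dominant spike at lag 2 indicates a seasonal period of 2.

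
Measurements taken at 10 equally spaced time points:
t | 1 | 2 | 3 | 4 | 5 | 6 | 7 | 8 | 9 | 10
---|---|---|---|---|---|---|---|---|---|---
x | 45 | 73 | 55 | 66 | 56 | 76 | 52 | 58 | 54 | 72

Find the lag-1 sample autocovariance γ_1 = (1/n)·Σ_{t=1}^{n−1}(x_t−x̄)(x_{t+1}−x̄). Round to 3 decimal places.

-55.749

Mean x̄ = (45 + 73 + 55 + 66 + 56 + 76 + 52 + 58 + 54 + 72)/10 = 60.7000
Σ_{t=1}^{9}(x_t−x̄)(x_{t+1}−x̄) = -557.4900
γ_1 = -557.4900 / 10 = -55.749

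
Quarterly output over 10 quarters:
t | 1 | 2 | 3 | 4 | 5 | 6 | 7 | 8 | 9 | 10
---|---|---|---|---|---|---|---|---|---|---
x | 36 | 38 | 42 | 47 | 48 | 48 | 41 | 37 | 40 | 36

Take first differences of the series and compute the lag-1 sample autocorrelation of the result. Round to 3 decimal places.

First differences Δx: 2, 4, 5, 1, 0, -7, -4, 3, -4
Mean of differences = 0.0000
Numerator Σ(Δx_t−Δx̄)(Δx_{t+1}−Δx̄) = 37.0000
Denominator Σ(Δx_t−Δx̄)² = 136.0000
r_1(Δx) = 37.0000 / 136.0000 = 0.272

0.272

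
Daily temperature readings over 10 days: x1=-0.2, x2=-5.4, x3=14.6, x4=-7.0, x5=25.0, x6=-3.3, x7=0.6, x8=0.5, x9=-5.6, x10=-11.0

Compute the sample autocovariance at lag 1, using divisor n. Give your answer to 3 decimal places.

-39.692

Mean x̄ = (-0.2 − 5.4 + 14.6 − 7.0 + 25.0 − 3.3 + 0.6 + 0.5 − 5.6 − 11.0)/10 = 0.8200
Σ_{t=1}^{9}(x_t−x̄)(x_{t+1}−x̄) = -396.9204
γ_1 = -396.9204 / 10 = -39.692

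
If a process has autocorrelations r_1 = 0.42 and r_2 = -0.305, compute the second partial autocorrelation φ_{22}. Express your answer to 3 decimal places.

-0.585

φ_{22} = (r_2 − r_1²) / (1 − r_1²)
r_1² = (0.42)² = 0.1764
Numerator = -0.305 − 0.1764 = -0.4814; denominator = 1 − 0.1764 = 0.8236
φ_{22} = -0.4814 / 0.8236 = -0.585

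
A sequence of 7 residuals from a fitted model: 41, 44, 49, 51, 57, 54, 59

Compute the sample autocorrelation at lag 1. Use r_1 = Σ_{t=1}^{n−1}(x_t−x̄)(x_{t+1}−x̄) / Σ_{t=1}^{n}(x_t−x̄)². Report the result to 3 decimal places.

Mean x̄ = (41 + 44 + 49 + 51 + 57 + 54 + 59)/7 = 50.7143
Deviations from mean: -9.7143, -6.7143, -1.7143, 0.2857, 6.2857, 3.2857, 8.2857
Σ(x_t−x̄)(x_{t+1}−x̄) = (65.2245) + (11.5102) + (-0.4898) + (1.7959) + (20.6531) + (27.2245) = 125.9184
Denominator Σ(x_t−x̄)² = 261.4286
r_1 = 125.9184 / 261.4286 = 0.482

0.482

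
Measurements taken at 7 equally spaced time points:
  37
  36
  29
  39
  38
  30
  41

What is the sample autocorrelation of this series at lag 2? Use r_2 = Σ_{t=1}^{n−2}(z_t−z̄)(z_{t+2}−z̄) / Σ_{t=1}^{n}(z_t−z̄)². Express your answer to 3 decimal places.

-0.241

Mean z̄ = (37 + 36 + 29 + 39 + 38 + 30 + 41)/7 = 35.7143
Numerator Σ_{t=1}^{5}(z_t−z̄)(z_{t+2}−z̄) = -29.7347
Denominator Σ(z_t−z̄)² = 123.4286
r_2 = -29.7347 / 123.4286 = -0.241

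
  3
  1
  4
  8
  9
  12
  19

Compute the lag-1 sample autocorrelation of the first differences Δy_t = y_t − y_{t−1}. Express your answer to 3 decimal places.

-0.054

First differences Δy: -2, 3, 4, 1, 3, 7
Mean of differences = 2.6667
Numerator Σ(Δy_t−Δȳ)(Δy_{t+1}−Δȳ) = -2.4444
Denominator Σ(Δy_t−Δȳ)² = 45.3333
r_1(Δy) = -2.4444 / 45.3333 = -0.054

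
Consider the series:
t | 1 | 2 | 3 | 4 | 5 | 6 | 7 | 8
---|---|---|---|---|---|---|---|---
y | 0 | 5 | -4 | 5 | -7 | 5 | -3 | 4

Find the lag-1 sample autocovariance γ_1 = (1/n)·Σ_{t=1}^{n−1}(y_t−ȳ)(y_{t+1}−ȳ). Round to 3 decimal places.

-17.252

Mean ȳ = (0 + 5 − 4 + 5 − 7 + 5 − 3 + 4)/8 = 0.6250
Deviations: -0.6250, 4.3750, -4.6250, 4.3750, -7.6250, 4.3750, -3.6250, 3.3750
Σ_{t=1}^{7}(y_t−ȳ)(y_{t+1}−ȳ) = -138.0156
γ_1 = -138.0156 / 8 = -17.252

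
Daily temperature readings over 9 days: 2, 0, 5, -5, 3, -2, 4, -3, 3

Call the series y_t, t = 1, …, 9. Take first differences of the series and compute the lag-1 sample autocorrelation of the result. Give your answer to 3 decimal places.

First differences Δy: -2, 5, -10, 8, -5, 6, -7, 6
Mean of differences = 0.1250
Numerator Σ(Δy_t−Δȳ)(Δy_{t+1}−Δȳ) = -293.6406
Denominator Σ(Δy_t−Δȳ)² = 338.8750
r_1(Δy) = -293.6406 / 338.8750 = -0.867

-0.867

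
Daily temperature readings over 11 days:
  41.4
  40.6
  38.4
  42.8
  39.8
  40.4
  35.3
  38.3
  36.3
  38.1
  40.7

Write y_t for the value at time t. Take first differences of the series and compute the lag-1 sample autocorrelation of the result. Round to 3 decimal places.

First differences Δy: -0.8, -2.2, 4.4, -3.0, 0.6, -5.1, 3.0, -2.0, 1.8, 2.6
Mean of differences = -0.0700
Numerator Σ(Δy_t−Δȳ)(Δy_{t+1}−Δȳ) = -46.3799
Denominator Σ(Δy_t−Δȳ)² = 83.1610
r_1(Δy) = -46.3799 / 83.1610 = -0.558

-0.558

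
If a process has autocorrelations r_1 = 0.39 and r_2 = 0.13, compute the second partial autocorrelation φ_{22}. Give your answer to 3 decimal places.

φ_{22} = (r_2 − r_1²) / (1 − r_1²)
r_1² = (0.39)² = 0.1521
Numerator = 0.13 − 0.1521 = -0.0221; denominator = 1 − 0.1521 = 0.8479
φ_{22} = -0.0221 / 0.8479 = -0.026

-0.026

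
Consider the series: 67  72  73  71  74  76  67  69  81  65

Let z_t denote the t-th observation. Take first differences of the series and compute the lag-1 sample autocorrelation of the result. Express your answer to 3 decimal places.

-0.377

First differences Δz: 5, 1, -2, 3, 2, -9, 2, 12, -16
Mean of differences = -0.2222
Numerator Σ(Δz_t−Δz̄)(Δz_{t+1}−Δz̄) = -199.0494
Denominator Σ(Δz_t−Δz̄)² = 527.5556
r_1(Δz) = -199.0494 / 527.5556 = -0.377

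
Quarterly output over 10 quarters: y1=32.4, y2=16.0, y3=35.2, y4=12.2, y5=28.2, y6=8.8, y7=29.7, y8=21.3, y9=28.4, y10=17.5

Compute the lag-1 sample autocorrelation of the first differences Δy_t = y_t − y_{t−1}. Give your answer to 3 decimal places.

First differences Δy: -16.4, 19.2, -23.0, 16.0, -19.4, 20.9, -8.4, 7.1, -10.9
Mean of differences = -1.6556
Numerator Σ(Δy_t−Δȳ)(Δy_{t+1}−Δȳ) = -2135.1420
Denominator Σ(Δy_t−Δȳ)² = 2450.8822
r_1(Δy) = -2135.1420 / 2450.8822 = -0.871

-0.871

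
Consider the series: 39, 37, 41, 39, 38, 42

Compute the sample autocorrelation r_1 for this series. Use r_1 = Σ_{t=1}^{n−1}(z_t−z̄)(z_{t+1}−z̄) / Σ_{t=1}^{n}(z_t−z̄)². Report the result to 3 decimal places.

Mean z̄ = (39 + 37 + 41 + 39 + 38 + 42)/6 = 39.3333
Deviations from mean: -0.3333, -2.3333, 1.6667, -0.3333, -1.3333, 2.6667
Σ(z_t−z̄)(z_{t+1}−z̄) = (0.7778) + (-3.8889) + (-0.5556) + (0.4444) + (-3.5556) = -6.7778
Denominator Σ(z_t−z̄)² = 17.3333
r_1 = -6.7778 / 17.3333 = -0.391

-0.391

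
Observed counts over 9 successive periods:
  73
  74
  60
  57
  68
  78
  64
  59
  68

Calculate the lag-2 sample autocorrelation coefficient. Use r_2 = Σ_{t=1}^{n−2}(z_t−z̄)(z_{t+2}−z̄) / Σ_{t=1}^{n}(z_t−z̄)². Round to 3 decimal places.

Mean z̄ = (73 + 74 + 60 + 57 + 68 + 78 + 64 + 59 + 68)/9 = 66.7778
Σ(z_t−z̄)(z_{t+2}−z̄) = (-42.1728) + (-70.6173) + (-8.2840) + (-109.7284) + (-3.3951) + (-87.2840) + (-3.3951) = -324.8765
Denominator Σ(z_t−z̄)² = 429.5556
r_2 = -324.8765 / 429.5556 = -0.756

-0.756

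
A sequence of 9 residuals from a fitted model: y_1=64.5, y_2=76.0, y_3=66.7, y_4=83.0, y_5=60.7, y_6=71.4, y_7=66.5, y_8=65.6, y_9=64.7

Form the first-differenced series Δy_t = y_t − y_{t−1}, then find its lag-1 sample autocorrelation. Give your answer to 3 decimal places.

First differences Δy: 11.5, -9.3, 16.3, -22.3, 10.7, -4.9, -0.9, -0.9
Mean of differences = 0.0250
Numerator Σ(Δy_t−Δȳ)(Δy_{t+1}−Δȳ) = -907.5906
Denominator Σ(Δy_t−Δȳ)² = 1121.8350
r_1(Δy) = -907.5906 / 1121.8350 = -0.809

-0.809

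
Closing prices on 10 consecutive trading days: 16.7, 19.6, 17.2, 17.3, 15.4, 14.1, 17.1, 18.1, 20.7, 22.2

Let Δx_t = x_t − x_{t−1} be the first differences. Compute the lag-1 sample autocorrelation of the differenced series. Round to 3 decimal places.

First differences Δx: 2.9, -2.4, 0.1, -1.9, -1.3, 3.0, 1.0, 2.6, 1.5
Mean of differences = 0.6111
Numerator Σ(Δx_t−Δx̄)(Δx_{t+1}−Δx̄) = -0.3657
Denominator Σ(Δx_t−Δx̄)² = 35.1289
r_1(Δx) = -0.3657 / 35.1289 = -0.010

-0.010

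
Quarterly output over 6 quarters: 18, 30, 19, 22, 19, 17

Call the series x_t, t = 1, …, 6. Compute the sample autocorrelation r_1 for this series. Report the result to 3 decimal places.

-0.349

Mean x̄ = (18 + 30 + 19 + 22 + 19 + 17)/6 = 20.8333
Numerator Σ_{t=1}^{5}(x_t−x̄)(x_{t+1}−x̄) = -40.0278
Denominator Σ(x_t−x̄)² = 114.8333
r_1 = -40.0278 / 114.8333 = -0.349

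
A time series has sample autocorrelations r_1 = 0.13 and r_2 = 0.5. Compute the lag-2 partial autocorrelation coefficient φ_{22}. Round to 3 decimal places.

0.491

φ_{22} = (r_2 − r_1²) / (1 − r_1²)
r_1² = (0.13)² = 0.0169
Numerator = 0.5 − 0.0169 = 0.4831; denominator = 1 − 0.0169 = 0.9831
φ_{22} = 0.4831 / 0.9831 = 0.491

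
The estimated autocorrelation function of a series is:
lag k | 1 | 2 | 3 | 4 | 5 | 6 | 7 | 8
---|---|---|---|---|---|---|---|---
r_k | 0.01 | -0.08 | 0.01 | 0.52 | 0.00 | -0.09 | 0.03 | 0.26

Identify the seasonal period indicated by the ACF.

The largest autocorrelation is r_4 = 0.52, with a weaker echo at lag 8 (0.26); the remaining lags stay at or below 0.03.
The dominant spike at lag 4 indicates a seasonal period of 4.

4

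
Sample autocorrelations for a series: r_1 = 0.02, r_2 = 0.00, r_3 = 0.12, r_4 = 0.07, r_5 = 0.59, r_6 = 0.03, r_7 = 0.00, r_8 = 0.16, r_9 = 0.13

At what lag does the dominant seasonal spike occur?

5

The largest autocorrelation is r_5 = 0.59; the remaining lags stay at or below 0.16.
The dominant spike at lag 5 indicates a seasonal period of 5.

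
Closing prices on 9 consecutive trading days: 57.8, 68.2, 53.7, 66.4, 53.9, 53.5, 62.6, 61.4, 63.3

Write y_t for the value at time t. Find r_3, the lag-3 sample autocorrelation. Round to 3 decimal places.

-0.143

Mean ȳ = (57.8 + 68.2 + 53.7 + 66.4 + 53.9 + 53.5 + 62.6 + 61.4 + 63.3)/9 = 60.0889
Σ(y_t−ȳ)(y_{t+3}−ȳ) = (-14.4454) + (-50.1988) + (42.0957) + (15.8479) + (-8.1143) + (-21.1577) = -35.9726
Denominator Σ(y_t−ȳ)² = 251.7289
r_3 = -35.9726 / 251.7289 = -0.143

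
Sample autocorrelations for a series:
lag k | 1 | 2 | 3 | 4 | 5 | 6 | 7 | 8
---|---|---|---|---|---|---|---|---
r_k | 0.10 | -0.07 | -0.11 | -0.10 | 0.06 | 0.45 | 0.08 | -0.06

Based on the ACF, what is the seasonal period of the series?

6

The largest autocorrelation is r_6 = 0.45; the remaining lags stay at or below 0.10.
The dominant spike at lag 6 indicates a seasonal period of 6.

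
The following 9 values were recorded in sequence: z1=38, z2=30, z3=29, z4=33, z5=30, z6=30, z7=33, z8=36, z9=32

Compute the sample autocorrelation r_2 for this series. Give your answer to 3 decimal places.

Mean z̄ = (38 + 30 + 29 + 33 + 30 + 30 + 33 + 36 + 32)/9 = 32.3333
Σ(z_t−z̄)(z_{t+2}−z̄) = (-18.8889) + (-1.5556) + (7.7778) + (-1.5556) + (-1.5556) + (-8.5556) + (-0.2222) = -24.5556
Denominator Σ(z_t−z̄)² = 74.0000
r_2 = -24.5556 / 74.0000 = -0.332

-0.332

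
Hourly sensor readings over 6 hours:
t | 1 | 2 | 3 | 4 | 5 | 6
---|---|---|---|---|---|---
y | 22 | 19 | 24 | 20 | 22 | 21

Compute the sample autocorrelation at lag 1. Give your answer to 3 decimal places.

-0.812

Mean ȳ = (22 + 19 + 24 + 20 + 22 + 21)/6 = 21.3333
Σ(y_t−ȳ)(y_{t+1}−ȳ) = (-1.5556) + (-6.2222) + (-3.5556) + (-0.8889) + (-0.2222) = -12.4444
Denominator Σ(y_t−ȳ)² = 15.3333
r_1 = -12.4444 / 15.3333 = -0.812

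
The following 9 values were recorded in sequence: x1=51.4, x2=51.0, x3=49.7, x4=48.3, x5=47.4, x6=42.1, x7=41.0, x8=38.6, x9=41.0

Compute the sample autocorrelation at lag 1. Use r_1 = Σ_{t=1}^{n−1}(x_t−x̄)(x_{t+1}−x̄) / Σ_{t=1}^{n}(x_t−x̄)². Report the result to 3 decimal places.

Mean x̄ = (51.4 + 51.0 + 49.7 + 48.3 + 47.4 + 42.1 + 41.0 + 38.6 + 41.0)/9 = 45.6111
Numerator Σ_{t=1}^{8}(x_t−x̄)(x_{t+1}−x̄) = 143.6021
Denominator Σ(x_t−x̄)² = 193.7089
r_1 = 143.6021 / 193.7089 = 0.741

0.741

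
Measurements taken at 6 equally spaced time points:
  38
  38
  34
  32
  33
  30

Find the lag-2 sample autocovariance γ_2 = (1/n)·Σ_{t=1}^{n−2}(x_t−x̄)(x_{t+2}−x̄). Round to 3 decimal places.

0.046

Mean x̄ = (38 + 38 + 34 + 32 + 33 + 30)/6 = 34.1667
Deviations: 3.8333, 3.8333, -0.1667, -2.1667, -1.1667, -4.1667
Σ_{t=1}^{4}(x_t−x̄)(x_{t+2}−x̄) = 0.2778
γ_2 = 0.2778 / 6 = 0.046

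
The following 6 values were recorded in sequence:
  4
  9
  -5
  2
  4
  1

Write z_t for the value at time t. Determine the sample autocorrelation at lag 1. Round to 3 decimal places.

-0.363

Mean z̄ = (4 + 9 − 5 + 2 + 4 + 1)/6 = 2.5000
Deviations from mean: 1.5000, 6.5000, -7.5000, -0.5000, 1.5000, -1.5000
Σ(z_t−z̄)(z_{t+1}−z̄) = (9.7500) + (-48.7500) + (3.7500) + (-0.7500) + (-2.2500) = -38.2500
Denominator Σ(z_t−z̄)² = 105.5000
r_1 = -38.2500 / 105.5000 = -0.363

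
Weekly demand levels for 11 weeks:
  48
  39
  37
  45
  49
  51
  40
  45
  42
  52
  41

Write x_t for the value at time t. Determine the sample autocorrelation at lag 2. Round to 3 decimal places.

-0.206

Mean x̄ = (48 + 39 + 37 + 45 + 49 + 51 + 40 + 45 + 42 + 52 + 41)/11 = 44.4545
Numerator Σ_{t=1}^{9}(x_t−x̄)(x_{t+2}−x̄) = -52.8678
Denominator Σ(x_t−x̄)² = 256.7273
r_2 = -52.8678 / 256.7273 = -0.206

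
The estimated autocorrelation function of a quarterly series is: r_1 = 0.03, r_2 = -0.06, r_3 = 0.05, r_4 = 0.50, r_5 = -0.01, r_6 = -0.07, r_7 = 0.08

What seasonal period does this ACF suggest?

The largest autocorrelation is r_4 = 0.50; the remaining lags stay at or below 0.08.
The dominant spike at lag 4 indicates a seasonal period of 4.

4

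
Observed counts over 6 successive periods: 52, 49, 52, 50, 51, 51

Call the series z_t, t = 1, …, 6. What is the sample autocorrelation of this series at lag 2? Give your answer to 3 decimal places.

0.431

Mean z̄ = (52 + 49 + 52 + 50 + 51 + 51)/6 = 50.8333
Σ(z_t−z̄)(z_{t+2}−z̄) = (1.3611) + (1.5278) + (0.1944) + (-0.1389) = 2.9444
Denominator Σ(z_t−z̄)² = 6.8333
r_2 = 2.9444 / 6.8333 = 0.431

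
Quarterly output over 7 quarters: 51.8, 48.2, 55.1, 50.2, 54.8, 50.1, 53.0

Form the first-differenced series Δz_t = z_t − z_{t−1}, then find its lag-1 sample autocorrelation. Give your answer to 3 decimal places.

-0.859

First differences Δz: -3.6, 6.9, -4.9, 4.6, -4.7, 2.9
Mean of differences = 0.2000
Numerator Σ(Δz_t−Δz̄)(Δz_{t+1}−Δz̄) = -116.8600
Denominator Σ(Δz_t−Δz̄)² = 136.0000
r_1(Δz) = -116.8600 / 136.0000 = -0.859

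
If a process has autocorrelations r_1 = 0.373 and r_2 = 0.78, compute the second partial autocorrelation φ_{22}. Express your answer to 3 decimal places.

0.744

φ_{22} = (r_2 − r_1²) / (1 − r_1²)
r_1² = (0.373)² = 0.139129
Numerator = 0.78 − 0.1391 = 0.6409; denominator = 1 − 0.1391 = 0.8609
φ_{22} = 0.6409 / 0.8609 = 0.744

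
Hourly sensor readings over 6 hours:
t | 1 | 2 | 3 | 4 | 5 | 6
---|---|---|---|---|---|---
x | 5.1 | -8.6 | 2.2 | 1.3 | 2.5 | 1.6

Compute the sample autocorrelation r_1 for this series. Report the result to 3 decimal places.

Mean x̄ = (5.1 − 8.6 + 2.2 + 1.3 + 2.5 + 1.6)/6 = 0.6833
Deviations from mean: 4.4167, -9.2833, 1.5167, 0.6167, 1.8167, 0.9167
Σ(x_t−x̄)(x_{t+1}−x̄) = (-41.0014) + (-14.0797) + (0.9353) + (1.1203) + (1.6653) = -51.3603
Denominator Σ(x_t−x̄)² = 112.5083
r_1 = -51.3603 / 112.5083 = -0.457

-0.457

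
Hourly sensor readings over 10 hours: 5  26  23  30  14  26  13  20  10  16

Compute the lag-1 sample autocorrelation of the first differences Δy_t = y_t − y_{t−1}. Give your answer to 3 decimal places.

First differences Δy: 21, -3, 7, -16, 12, -13, 7, -10, 6
Mean of differences = 1.2222
Numerator Σ(Δy_t−Δȳ)(Δy_{t+1}−Δȳ) = -746.9383
Denominator Σ(Δy_t−Δȳ)² = 1239.5556
r_1(Δy) = -746.9383 / 1239.5556 = -0.603

-0.603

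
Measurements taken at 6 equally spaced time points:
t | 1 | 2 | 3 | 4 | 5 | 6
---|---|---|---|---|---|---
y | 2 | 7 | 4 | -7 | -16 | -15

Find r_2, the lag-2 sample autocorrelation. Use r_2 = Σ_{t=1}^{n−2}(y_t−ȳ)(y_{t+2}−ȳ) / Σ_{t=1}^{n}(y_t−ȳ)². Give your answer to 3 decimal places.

-0.095

Mean ȳ = (2 + 7 + 4 − 7 − 16 − 15)/6 = -4.1667
Deviations from mean: 6.1667, 11.1667, 8.1667, -2.8333, -11.8333, -10.8333
Σ(y_t−ȳ)(y_{t+2}−ȳ) = (50.3611) + (-31.6389) + (-96.6389) + (30.6944) = -47.2222
Denominator Σ(y_t−ȳ)² = 494.8333
r_2 = -47.2222 / 494.8333 = -0.095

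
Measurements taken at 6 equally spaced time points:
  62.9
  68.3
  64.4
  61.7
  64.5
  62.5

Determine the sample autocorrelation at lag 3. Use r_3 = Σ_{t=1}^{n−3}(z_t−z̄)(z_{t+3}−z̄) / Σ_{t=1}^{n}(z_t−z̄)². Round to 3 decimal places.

Mean z̄ = (62.9 + 68.3 + 64.4 + 61.7 + 64.5 + 62.5)/6 = 64.0500
Deviations from mean: -1.1500, 4.2500, 0.3500, -2.3500, 0.4500, -1.5500
Σ(z_t−z̄)(z_{t+3}−z̄) = (2.7025) + (1.9125) + (-0.5425) = 4.0725
Denominator Σ(z_t−z̄)² = 27.6350
r_3 = 4.0725 / 27.6350 = 0.147

0.147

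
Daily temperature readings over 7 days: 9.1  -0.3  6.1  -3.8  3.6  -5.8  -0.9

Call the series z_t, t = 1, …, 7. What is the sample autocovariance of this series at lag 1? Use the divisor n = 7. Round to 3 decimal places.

Mean z̄ = (9.1 − 0.3 + 6.1 − 3.8 + 3.6 − 5.8 − 0.9)/7 = 1.1429
Deviations: 7.9571, -1.4429, 4.9571, -4.9429, 2.4571, -6.9429, -2.0429
Σ_{t=1}^{6}(z_t−z̄)(z_{t+1}−z̄) = -58.1576
γ_1 = -58.1576 / 7 = -8.308

-8.308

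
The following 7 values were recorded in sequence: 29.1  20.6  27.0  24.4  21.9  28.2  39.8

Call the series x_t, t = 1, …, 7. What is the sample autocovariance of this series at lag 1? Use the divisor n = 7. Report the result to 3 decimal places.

1.809

Mean x̄ = (29.1 + 20.6 + 27.0 + 24.4 + 21.9 + 28.2 + 39.8)/7 = 27.2857
Deviations: 1.8143, -6.6857, -0.2857, -2.8857, -5.3857, 0.9143, 12.5143
Σ_{t=1}^{6}(x_t−x̄)(x_{t+1}−x̄) = 12.6641
γ_1 = 12.6641 / 7 = 1.809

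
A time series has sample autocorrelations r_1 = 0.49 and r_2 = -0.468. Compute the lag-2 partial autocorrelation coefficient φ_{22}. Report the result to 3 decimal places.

φ_{22} = (r_2 − r_1²) / (1 − r_1²)
r_1² = (0.49)² = 0.2401
Numerator = -0.468 − 0.2401 = -0.7081; denominator = 1 − 0.2401 = 0.7599
φ_{22} = -0.7081 / 0.7599 = -0.932

-0.932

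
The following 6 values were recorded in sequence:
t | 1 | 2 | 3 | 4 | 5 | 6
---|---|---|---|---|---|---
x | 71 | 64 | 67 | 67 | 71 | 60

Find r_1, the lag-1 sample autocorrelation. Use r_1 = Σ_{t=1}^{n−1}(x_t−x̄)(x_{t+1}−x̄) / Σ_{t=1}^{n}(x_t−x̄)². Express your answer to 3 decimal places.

Mean x̄ = (71 + 64 + 67 + 67 + 71 + 60)/6 = 66.6667
Numerator Σ_{t=1}^{5}(x_t−x̄)(x_{t+1}−x̄) = -39.7778
Denominator Σ(x_t−x̄)² = 89.3333
r_1 = -39.7778 / 89.3333 = -0.445

-0.445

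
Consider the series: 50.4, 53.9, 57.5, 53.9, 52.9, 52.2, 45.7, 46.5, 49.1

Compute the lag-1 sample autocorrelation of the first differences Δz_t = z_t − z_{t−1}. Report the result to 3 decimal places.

First differences Δz: 3.5, 3.6, -3.6, -1.0, -0.7, -6.5, 0.8, 2.6
Mean of differences = -0.1625
Numerator Σ(Δz_t−Δz̄)(Δz_{t+1}−Δz̄) = 4.1411
Denominator Σ(Δz_t−Δz̄)² = 89.0988
r_1(Δz) = 4.1411 / 89.0988 = 0.046

0.046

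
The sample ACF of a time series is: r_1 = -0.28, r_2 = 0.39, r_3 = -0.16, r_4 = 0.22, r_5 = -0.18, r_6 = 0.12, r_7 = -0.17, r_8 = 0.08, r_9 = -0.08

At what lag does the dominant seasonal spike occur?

2

The largest autocorrelation is r_2 = 0.39, with a weaker echo at lag 4 (0.22); the remaining lags stay at or below 0.12.
The dominant spike at lag 2 indicates a seasonal period of 2.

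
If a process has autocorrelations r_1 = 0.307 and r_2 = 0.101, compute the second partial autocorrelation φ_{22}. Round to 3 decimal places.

0.007

φ_{22} = (r_2 − r_1²) / (1 − r_1²)
r_1² = (0.307)² = 0.094249
Numerator = 0.101 − 0.0942 = 0.0068; denominator = 1 − 0.0942 = 0.9058
φ_{22} = 0.0068 / 0.9058 = 0.007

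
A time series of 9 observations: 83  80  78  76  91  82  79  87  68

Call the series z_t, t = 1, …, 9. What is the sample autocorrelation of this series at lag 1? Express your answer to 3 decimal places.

-0.326

Mean z̄ = (83 + 80 + 78 + 76 + 91 + 82 + 79 + 87 + 68)/9 = 80.4444
Numerator Σ_{t=1}^{8}(z_t−z̄)(z_{t+1}−z̄) = -112.9753
Denominator Σ(z_t−z̄)² = 346.2222
r_1 = -112.9753 / 346.2222 = -0.326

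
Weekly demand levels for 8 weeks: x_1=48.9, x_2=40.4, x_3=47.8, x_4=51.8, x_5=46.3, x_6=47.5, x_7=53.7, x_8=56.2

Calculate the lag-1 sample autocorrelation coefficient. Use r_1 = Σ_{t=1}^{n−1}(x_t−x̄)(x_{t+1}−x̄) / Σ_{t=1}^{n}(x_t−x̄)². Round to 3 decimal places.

Mean x̄ = (48.9 + 40.4 + 47.8 + 51.8 + 46.3 + 47.5 + 53.7 + 56.2)/8 = 49.0750
Deviations from mean: -0.1750, -8.6750, -1.2750, 2.7250, -2.7750, -1.5750, 4.6250, 7.1250
Σ(x_t−x̄)(x_{t+1}−x̄) = (1.5181) + (11.0606) + (-3.4744) + (-7.5619) + (4.3706) + (-7.2844) + (32.9531) = 31.5819
Denominator Σ(x_t−x̄)² = 166.6750
r_1 = 31.5819 / 166.6750 = 0.189

0.189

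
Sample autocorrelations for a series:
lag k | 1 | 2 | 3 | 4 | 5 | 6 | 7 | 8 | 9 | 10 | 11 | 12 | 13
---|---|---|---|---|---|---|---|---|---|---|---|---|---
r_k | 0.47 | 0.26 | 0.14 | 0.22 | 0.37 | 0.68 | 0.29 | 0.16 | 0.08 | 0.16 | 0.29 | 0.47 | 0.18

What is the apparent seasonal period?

6

The largest autocorrelation is r_6 = 0.68; the remaining lags stay at or below 0.47. The elevated value at lag 1 (0.47), dropping to 0.26 at lag 2, reflects decaying short-term dependence rather than seasonality.
The dominant spike at lag 6 indicates a seasonal period of 6.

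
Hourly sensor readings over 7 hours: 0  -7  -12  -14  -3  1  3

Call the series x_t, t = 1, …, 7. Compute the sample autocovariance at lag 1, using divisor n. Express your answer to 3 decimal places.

16.157

Mean x̄ = (0 − 7 − 12 − 14 − 3 + 1 + 3)/7 = -4.5714
Σ_{t=1}^{6}(x_t−x̄)(x_{t+1}−x̄) = 113.1020
γ_1 = 113.1020 / 7 = 16.157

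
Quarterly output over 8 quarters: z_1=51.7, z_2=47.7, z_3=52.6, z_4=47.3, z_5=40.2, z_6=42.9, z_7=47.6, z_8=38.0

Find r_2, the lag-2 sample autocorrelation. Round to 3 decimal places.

Mean z̄ = (51.7 + 47.7 + 52.6 + 47.3 + 40.2 + 42.9 + 47.6 + 38.0)/8 = 46.0000
Deviations from mean: 5.7000, 1.7000, 6.6000, 1.3000, -5.8000, -3.1000, 1.6000, -8.0000
Σ(z_t−z̄)(z_{t+2}−z̄) = (37.6200) + (2.2100) + (-38.2800) + (-4.0300) + (-9.2800) + (24.8000) = 13.0400
Denominator Σ(z_t−z̄)² = 190.4400
r_2 = 13.0400 / 190.4400 = 0.068

0.068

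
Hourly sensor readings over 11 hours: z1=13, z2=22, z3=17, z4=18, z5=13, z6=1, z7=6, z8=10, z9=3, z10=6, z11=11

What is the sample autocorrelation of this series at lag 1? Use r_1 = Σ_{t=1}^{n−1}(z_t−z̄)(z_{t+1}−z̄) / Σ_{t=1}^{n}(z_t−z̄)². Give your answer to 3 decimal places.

0.529

Mean z̄ = (13 + 22 + 17 + 18 + 13 + 1 + 6 + 10 + 3 + 6 + 11)/11 = 10.9091
Numerator Σ_{t=1}^{10}(z_t−z̄)(z_{t+1}−z̄) = 226.7190
Denominator Σ(z_t−z̄)² = 428.9091
r_1 = 226.7190 / 428.9091 = 0.529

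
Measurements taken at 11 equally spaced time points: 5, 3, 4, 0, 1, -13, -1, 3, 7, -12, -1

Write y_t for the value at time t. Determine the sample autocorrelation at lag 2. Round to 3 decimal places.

-0.156

Mean ȳ = (5 + 3 + 4 + 0 + 1 − 13 − 1 + 3 + 7 − 12 − 1)/11 = -0.3636
Numerator Σ_{t=1}^{9}(y_t−ȳ)(y_{t+2}−ȳ) = -65.9008
Denominator Σ(y_t−ȳ)² = 422.5455
r_2 = -65.9008 / 422.5455 = -0.156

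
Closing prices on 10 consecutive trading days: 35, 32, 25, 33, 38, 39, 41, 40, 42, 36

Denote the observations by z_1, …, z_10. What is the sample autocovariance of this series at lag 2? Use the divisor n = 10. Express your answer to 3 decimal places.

Mean z̄ = (35 + 32 + 25 + 33 + 38 + 39 + 41 + 40 + 42 + 36)/10 = 36.1000
Σ_{t=1}^{8}(z_t−z̄)(z_{t+2}−z̄) = 43.9800
γ_2 = 43.9800 / 10 = 4.398

4.398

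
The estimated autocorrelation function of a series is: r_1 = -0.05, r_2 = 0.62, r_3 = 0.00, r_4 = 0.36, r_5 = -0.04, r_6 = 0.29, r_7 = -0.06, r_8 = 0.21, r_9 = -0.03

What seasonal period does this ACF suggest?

The largest autocorrelation is r_2 = 0.62, with weaker echoes at lags 4 (0.36), 6 (0.29) and 8 (0.21); the remaining lags stay at or below 0.00.
The dominant spike at lag 2 indicates a seasonal period of 2.

2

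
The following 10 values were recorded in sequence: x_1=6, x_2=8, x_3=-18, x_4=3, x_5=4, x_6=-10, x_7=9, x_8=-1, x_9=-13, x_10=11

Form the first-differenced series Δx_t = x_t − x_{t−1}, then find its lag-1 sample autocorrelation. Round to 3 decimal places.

-0.482

First differences Δx: 2, -26, 21, 1, -14, 19, -10, -12, 24
Mean of differences = 0.5556
Numerator Σ(Δx_t−Δx̄)(Δx_{t+1}−Δx̄) = -1203.6420
Denominator Σ(Δx_t−Δx̄)² = 2496.2222
r_1(Δx) = -1203.6420 / 2496.2222 = -0.482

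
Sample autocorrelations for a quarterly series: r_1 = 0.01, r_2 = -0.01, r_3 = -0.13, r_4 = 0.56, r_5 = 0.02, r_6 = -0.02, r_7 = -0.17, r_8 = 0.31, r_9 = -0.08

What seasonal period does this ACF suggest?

4

The largest autocorrelation is r_4 = 0.56, with a weaker echo at lag 8 (0.31); the remaining lags stay at or below 0.02.
The dominant spike at lag 4 indicates a seasonal period of 4.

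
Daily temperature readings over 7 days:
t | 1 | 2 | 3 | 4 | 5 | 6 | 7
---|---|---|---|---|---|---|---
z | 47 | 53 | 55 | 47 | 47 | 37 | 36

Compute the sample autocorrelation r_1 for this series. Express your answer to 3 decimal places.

Mean z̄ = (47 + 53 + 55 + 47 + 47 + 37 + 36)/7 = 46.0000
Numerator Σ_{t=1}^{6}(z_t−z̄)(z_{t+1}−z̄) = 161.0000
Denominator Σ(z_t−z̄)² = 314.0000
r_1 = 161.0000 / 314.0000 = 0.513

0.513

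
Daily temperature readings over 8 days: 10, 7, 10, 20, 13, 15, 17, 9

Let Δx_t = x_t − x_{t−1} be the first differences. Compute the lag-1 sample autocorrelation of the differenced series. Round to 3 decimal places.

First differences Δx: -3, 3, 10, -7, 2, 2, -8
Mean of differences = -0.1429
Numerator Σ(Δx_t−Δx̄)(Δx_{t+1}−Δx̄) = -73.5918
Denominator Σ(Δx_t−Δx̄)² = 238.8571
r_1(Δx) = -73.5918 / 238.8571 = -0.308

-0.308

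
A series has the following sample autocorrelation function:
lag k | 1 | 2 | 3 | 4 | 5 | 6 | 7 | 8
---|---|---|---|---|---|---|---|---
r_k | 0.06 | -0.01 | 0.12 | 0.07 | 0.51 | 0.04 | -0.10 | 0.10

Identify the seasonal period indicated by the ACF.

The largest autocorrelation is r_5 = 0.51; the remaining lags stay at or below 0.12.
The dominant spike at lag 5 indicates a seasonal period of 5.

5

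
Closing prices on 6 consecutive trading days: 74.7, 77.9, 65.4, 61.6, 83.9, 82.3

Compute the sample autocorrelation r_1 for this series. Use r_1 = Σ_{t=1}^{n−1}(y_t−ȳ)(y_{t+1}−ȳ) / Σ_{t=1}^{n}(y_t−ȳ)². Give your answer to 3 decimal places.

0.091

Mean ȳ = (74.7 + 77.9 + 65.4 + 61.6 + 83.9 + 82.3)/6 = 74.3000
Deviations from mean: 0.4000, 3.6000, -8.9000, -12.7000, 9.6000, 8.0000
Numerator Σ_{t=1}^{5}(y_t−ȳ)(y_{t+1}−ȳ) = 37.3100
Denominator Σ(y_t−ȳ)² = 409.7800
r_1 = 37.3100 / 409.7800 = 0.091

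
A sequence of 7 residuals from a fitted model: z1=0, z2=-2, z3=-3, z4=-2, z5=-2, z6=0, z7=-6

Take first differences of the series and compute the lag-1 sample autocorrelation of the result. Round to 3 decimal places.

-0.250

First differences Δz: -2, -1, 1, 0, 2, -6
Mean of differences = -1.0000
Numerator Σ(Δz_t−Δz̄)(Δz_{t+1}−Δz̄) = -10.0000
Denominator Σ(Δz_t−Δz̄)² = 40.0000
r_1(Δz) = -10.0000 / 40.0000 = -0.250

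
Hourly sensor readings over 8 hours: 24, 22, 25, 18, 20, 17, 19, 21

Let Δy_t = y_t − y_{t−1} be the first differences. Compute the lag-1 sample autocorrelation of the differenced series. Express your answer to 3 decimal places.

First differences Δy: -2, 3, -7, 2, -3, 2, 2
Mean of differences = -0.4286
Numerator Σ(Δy_t−Δȳ)(Δy_{t+1}−Δȳ) = -50.4694
Denominator Σ(Δy_t−Δȳ)² = 81.7143
r_1(Δy) = -50.4694 / 81.7143 = -0.618

-0.618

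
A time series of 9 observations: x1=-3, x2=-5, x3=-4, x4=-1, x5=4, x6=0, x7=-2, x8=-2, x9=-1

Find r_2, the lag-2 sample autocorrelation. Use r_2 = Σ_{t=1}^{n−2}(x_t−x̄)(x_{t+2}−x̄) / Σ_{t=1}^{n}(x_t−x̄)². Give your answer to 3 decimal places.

-0.268

Mean x̄ = (-3 − 5 − 4 − 1 + 4 + 0 − 2 − 2 − 1)/9 = -1.5556
Σ(x_t−x̄)(x_{t+2}−x̄) = (3.5309) + (-1.9136) + (-13.5802) + (0.8642) + (-2.4691) + (-0.6914) + (-0.2469) = -14.5062
Denominator Σ(x_t−x̄)² = 54.2222
r_2 = -14.5062 / 54.2222 = -0.268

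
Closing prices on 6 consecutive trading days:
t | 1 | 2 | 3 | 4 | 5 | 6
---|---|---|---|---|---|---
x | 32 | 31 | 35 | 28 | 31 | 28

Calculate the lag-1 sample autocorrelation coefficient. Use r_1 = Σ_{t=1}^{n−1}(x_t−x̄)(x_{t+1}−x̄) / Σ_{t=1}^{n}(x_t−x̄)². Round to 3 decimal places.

-0.341

Mean x̄ = (32 + 31 + 35 + 28 + 31 + 28)/6 = 30.8333
Deviations from mean: 1.1667, 0.1667, 4.1667, -2.8333, 0.1667, -2.8333
Σ(x_t−x̄)(x_{t+1}−x̄) = (0.1944) + (0.6944) + (-11.8056) + (-0.4722) + (-0.4722) = -11.8611
Denominator Σ(x_t−x̄)² = 34.8333
r_1 = -11.8611 / 34.8333 = -0.341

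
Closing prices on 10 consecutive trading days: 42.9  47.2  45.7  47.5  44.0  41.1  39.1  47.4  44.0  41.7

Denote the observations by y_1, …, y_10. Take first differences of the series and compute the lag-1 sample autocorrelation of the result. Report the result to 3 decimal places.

-0.275

First differences Δy: 4.3, -1.5, 1.8, -3.5, -2.9, -2.0, 8.3, -3.4, -2.3
Mean of differences = -0.1333
Numerator Σ(Δy_t−Δȳ)(Δy_{t+1}−Δȳ) = -36.9444
Denominator Σ(Δy_t−Δȳ)² = 134.2200
r_1(Δy) = -36.9444 / 134.2200 = -0.275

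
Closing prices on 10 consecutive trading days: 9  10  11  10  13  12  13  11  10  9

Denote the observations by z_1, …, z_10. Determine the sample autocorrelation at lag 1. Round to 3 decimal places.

0.324

Mean z̄ = (9 + 10 + 11 + 10 + 13 + 12 + 13 + 11 + 10 + 9)/10 = 10.8000
Numerator Σ_{t=1}^{9}(z_t−z̄)(z_{t+1}−z̄) = 6.3600
Denominator Σ(z_t−z̄)² = 19.6000
r_1 = 6.3600 / 19.6000 = 0.324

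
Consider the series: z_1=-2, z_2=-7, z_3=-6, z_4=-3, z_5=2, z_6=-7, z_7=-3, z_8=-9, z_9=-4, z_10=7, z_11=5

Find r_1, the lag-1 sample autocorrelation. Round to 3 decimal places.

Mean z̄ = (-2 − 7 − 6 − 3 + 2 − 7 − 3 − 9 − 4 + 7 + 5)/11 = -2.4545
Numerator Σ_{t=1}^{10}(z_t−z̄)(z_{t+1}−z̄) = 65.3388
Denominator Σ(z_t−z̄)² = 264.7273
r_1 = 65.3388 / 264.7273 = 0.247

0.247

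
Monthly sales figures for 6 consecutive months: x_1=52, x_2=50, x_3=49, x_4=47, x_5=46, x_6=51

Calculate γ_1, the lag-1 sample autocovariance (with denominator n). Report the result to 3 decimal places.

0.606

Mean x̄ = (52 + 50 + 49 + 47 + 46 + 51)/6 = 49.1667
Σ_{t=1}^{5}(x_t−x̄)(x_{t+1}−x̄) = 3.6389
γ_1 = 3.6389 / 6 = 0.606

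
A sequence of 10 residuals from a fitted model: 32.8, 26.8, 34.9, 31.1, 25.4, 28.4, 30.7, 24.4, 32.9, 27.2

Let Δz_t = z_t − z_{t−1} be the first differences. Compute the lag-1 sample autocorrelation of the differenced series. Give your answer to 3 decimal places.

First differences Δz: -6.0, 8.1, -3.8, -5.7, 3.0, 2.3, -6.3, 8.5, -5.7
Mean of differences = -0.6222
Numerator Σ(Δz_t−Δz̄)(Δz_{t+1}−Δz̄) = -181.0016
Denominator Σ(Δz_t−Δz̄)² = 303.7756
r_1(Δz) = -181.0016 / 303.7756 = -0.596

-0.596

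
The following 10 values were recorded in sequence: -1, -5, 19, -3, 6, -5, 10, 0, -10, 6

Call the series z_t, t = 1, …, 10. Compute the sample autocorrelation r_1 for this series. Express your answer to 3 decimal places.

-0.494

Mean z̄ = (-1 − 5 + 19 − 3 + 6 − 5 + 10 + 0 − 10 + 6)/10 = 1.7000
Numerator Σ_{t=1}^{9}(z_t−z̄)(z_{t+1}−z̄) = -328.2900
Denominator Σ(z_t−z̄)² = 664.1000
r_1 = -328.2900 / 664.1000 = -0.494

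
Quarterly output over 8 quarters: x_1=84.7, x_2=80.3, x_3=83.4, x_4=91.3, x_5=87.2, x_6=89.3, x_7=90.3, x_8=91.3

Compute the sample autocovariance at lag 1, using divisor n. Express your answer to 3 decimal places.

5.893

Mean x̄ = (84.7 + 80.3 + 83.4 + 91.3 + 87.2 + 89.3 + 90.3 + 91.3)/8 = 87.2250
Deviations: -2.5250, -6.9250, -3.8250, 4.0750, -0.0250, 2.0750, 3.0750, 4.0750
Σ_{t=1}^{7}(x_t−x̄)(x_{t+1}−x̄) = 47.1444
γ_1 = 47.1444 / 8 = 5.893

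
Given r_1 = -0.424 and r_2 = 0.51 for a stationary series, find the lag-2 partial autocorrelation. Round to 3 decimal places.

φ_{22} = (r_2 − r_1²) / (1 − r_1²)
r_1² = (-0.424)² = 0.179776
Numerator = 0.51 − 0.1798 = 0.3302; denominator = 1 − 0.1798 = 0.8202
φ_{22} = 0.3302 / 0.8202 = 0.403

0.403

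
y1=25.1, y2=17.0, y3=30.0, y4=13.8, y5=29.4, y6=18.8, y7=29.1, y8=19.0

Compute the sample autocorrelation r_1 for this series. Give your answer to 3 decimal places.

Mean ȳ = (25.1 + 17.0 + 30.0 + 13.8 + 29.4 + 18.8 + 29.1 + 19.0)/8 = 22.7750
Deviations from mean: 2.3250, -5.7750, 7.2250, -8.9750, 6.6250, -3.9750, 6.3250, -3.7750
Numerator Σ_{t=1}^{7}(y_t−ȳ)(y_{t+1}−ȳ) = -254.8081
Denominator Σ(y_t−ȳ)² = 285.4550
r_1 = -254.8081 / 285.4550 = -0.893

-0.893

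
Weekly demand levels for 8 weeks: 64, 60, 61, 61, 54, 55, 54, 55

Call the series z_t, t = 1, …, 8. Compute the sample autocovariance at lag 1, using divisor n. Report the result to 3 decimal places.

Mean z̄ = (64 + 60 + 61 + 61 + 54 + 55 + 54 + 55)/8 = 58.0000
Σ_{t=1}^{7}(z_t−z̄)(z_{t+1}−z̄) = 51.0000
γ_1 = 51.0000 / 8 = 6.375

6.375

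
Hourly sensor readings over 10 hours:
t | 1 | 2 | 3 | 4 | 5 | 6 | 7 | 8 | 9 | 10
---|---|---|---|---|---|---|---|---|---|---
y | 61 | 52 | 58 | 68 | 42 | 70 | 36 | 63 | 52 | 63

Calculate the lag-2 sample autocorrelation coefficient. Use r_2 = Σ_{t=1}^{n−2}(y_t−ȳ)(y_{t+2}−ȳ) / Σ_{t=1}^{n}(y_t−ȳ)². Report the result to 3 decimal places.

0.557

Mean ȳ = (61 + 52 + 58 + 68 + 42 + 70 + 36 + 63 + 52 + 63)/10 = 56.5000
Numerator Σ_{t=1}^{8}(y_t−ȳ)(y_{t+2}−ȳ) = 608.0000
Denominator Σ(y_t−ȳ)² = 1092.5000
r_2 = 608.0000 / 1092.5000 = 0.557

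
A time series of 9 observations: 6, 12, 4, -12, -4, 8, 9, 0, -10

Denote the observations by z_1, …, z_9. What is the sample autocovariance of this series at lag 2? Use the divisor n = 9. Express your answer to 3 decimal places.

-41.044

Mean z̄ = (6 + 12 + 4 − 12 − 4 + 8 + 9 + 0 − 10)/9 = 1.4444
Σ_{t=1}^{7}(z_t−z̄)(z_{t+2}−z̄) = -369.3951
γ_2 = -369.3951 / 9 = -41.044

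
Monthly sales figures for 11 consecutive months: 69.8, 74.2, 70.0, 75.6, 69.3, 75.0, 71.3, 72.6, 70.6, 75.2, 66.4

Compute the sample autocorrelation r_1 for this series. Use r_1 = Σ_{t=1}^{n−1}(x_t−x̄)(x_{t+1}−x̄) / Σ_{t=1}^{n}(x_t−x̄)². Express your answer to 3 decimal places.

Mean x̄ = (69.8 + 74.2 + 70.0 + 75.6 + 69.3 + 75.0 + 71.3 + 72.6 + 70.6 + 75.2 + 66.4)/11 = 71.8182
Numerator Σ_{t=1}^{10}(x_t−x̄)(x_{t+1}−x̄) = -58.9985
Denominator Σ(x_t−x̄)² = 86.9764
r_1 = -58.9985 / 86.9764 = -0.678

-0.678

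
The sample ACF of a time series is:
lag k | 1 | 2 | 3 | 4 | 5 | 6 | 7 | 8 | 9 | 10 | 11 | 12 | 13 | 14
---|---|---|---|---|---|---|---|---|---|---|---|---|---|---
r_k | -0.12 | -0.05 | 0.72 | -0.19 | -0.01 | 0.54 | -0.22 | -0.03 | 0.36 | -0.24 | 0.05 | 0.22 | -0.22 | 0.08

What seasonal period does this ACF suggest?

The largest autocorrelation is r_3 = 0.72, with weaker echoes at lags 6 (0.54), 9 (0.36) and 12 (0.22); the remaining lags stay at or below 0.08.
The dominant spike at lag 3 indicates a seasonal period of 3.

3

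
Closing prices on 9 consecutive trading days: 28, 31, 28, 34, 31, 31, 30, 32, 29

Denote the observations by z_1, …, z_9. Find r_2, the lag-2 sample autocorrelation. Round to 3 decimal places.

Mean z̄ = (28 + 31 + 28 + 34 + 31 + 31 + 30 + 32 + 29)/9 = 30.4444
Numerator Σ_{t=1}^{7}(z_t−z̄)(z_{t+2}−z̄) = 9.8272
Denominator Σ(z_t−z̄)² = 30.2222
r_2 = 9.8272 / 30.2222 = 0.325

0.325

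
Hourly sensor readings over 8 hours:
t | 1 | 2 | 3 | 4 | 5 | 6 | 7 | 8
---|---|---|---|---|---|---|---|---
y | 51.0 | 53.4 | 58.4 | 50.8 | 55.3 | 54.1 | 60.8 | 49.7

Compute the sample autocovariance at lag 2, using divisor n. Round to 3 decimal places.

0.247

Mean ȳ = (51.0 + 53.4 + 58.4 + 50.8 + 55.3 + 54.1 + 60.8 + 49.7)/8 = 54.1875
Σ_{t=1}^{6}(y_t−ȳ)(y_{t+2}−ȳ) = 1.9722
γ_2 = 1.9722 / 8 = 0.247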